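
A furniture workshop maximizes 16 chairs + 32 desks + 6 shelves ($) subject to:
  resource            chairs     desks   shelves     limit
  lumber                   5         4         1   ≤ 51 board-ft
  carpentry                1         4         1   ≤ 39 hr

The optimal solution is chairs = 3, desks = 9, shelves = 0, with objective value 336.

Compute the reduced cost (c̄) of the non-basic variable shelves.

-2

Check each constraint at x*: lumber 51/51 (tight); carpentry 39/39 (tight).
Dual feasibility on the basic columns requires 5·y_lumber + 1·y_carpentry = 16, 4·y_lumber + 4·y_carpentry = 32.
Solving: y_lumber = 2, y_carpentry = 6.
Reduced cost of shelves: c₃ − yᵀa₃ = 6 − (2·1 + 6·1) = 6 − 8 = -2.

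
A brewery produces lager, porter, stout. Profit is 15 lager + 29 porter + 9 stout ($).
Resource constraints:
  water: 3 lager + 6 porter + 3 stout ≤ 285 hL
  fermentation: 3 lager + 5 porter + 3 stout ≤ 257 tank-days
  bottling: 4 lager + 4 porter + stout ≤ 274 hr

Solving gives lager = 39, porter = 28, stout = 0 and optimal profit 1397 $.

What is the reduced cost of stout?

At the optimum: water uses 285 of 285 (binding); fermentation uses 257 of 257 (binding); bottling uses 268 of 274 (slack = 6).
Slack constraints have shadow price 0 (complementary slackness).
The binding rows give the dual system: 3·y_water + 3·y_fermentation = 15 and 6·y_water + 5·y_fermentation = 29.
Solving: y_water = 4, y_fermentation = 1.
Reduced cost of stout: c₃ − yᵀa₃ = 9 − (4·3 + 1·3) = 9 − 15 = -6.

-6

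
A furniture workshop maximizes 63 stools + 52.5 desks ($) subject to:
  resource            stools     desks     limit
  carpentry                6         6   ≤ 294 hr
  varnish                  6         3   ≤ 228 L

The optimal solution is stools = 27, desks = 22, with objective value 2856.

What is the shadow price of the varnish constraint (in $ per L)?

3.5

Check each constraint at x*: carpentry 294/294 (tight); varnish 228/228 (tight).
Dual feasibility on the basic columns requires 6·y_carpentry + 6·y_varnish = 63, 6·y_carpentry + 3·y_varnish = 52.5.
This yields shadow prices y_carpentry = 7, y_varnish = 3.5.
Shadow price of varnish = 3.5.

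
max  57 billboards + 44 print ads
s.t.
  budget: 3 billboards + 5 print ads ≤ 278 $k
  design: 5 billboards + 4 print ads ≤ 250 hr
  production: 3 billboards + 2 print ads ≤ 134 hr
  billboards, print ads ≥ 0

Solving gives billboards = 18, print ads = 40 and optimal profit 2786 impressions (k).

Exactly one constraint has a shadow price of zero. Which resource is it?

budget

budget: 254/278 (slack 24)
design: 250/250 (binding)
production: 134/134 (binding)
By complementary slackness, a constraint with positive slack has shadow price 0 → budget.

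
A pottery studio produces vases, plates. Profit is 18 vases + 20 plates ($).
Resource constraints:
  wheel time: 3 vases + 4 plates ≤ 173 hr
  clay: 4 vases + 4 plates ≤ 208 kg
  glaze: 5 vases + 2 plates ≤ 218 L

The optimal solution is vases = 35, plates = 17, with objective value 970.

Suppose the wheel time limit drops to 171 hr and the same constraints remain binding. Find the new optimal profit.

Check each constraint at x*: wheel time 173/173 (tight); clay 208/208 (tight); glaze 209/218 (slack 9).
By complementary slackness, y = 0 for the non-binding constraint.
Dual feasibility on the basic columns requires 3·y_wheel time + 4·y_clay = 18, 4·y_wheel time + 4·y_clay = 20.
Solving: y_wheel time = 2, y_clay = 3.
Δz = y_wheel time·Δb = 2 × (-2) = -4, so new z* = 970 − 4 = 966.

966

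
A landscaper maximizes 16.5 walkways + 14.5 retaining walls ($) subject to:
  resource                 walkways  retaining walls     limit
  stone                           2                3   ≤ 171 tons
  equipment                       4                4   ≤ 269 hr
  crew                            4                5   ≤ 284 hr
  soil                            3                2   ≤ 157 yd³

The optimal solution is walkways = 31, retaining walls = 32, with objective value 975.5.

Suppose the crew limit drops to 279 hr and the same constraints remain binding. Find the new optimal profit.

Check each constraint at x*: stone 158/171 (slack 13); equipment 252/269 (slack 17); crew 284/284 (tight); soil 157/157 (tight).
By complementary slackness, y = 0 for the non-binding constraints.
From A_Bᵀ y = c: 4·y_crew + 3·y_soil = 16.5; 5·y_crew + 2·y_soil = 14.5.
→ y_crew = 1.5 and y_soil = 3.5.
Δz = y_crew·Δb = 1.5 × (-5) = -7.5, so new z* = 975.5 − 7.5 = 968.

968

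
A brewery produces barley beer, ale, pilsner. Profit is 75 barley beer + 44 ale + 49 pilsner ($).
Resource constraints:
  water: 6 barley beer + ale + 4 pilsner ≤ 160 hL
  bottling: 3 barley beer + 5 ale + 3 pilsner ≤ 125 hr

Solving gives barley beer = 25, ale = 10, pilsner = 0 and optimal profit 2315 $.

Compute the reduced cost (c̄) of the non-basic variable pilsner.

At the optimum: water uses 160 of 160 (binding); bottling uses 125 of 125 (binding).
Dual feasibility on the basic columns requires 6·y_water + 3·y_bottling = 75, 1·y_water + 5·y_bottling = 44.
This yields shadow prices y_water = 9, y_bottling = 7.
Reduced cost of pilsner: c₃ − yᵀa₃ = 49 − (9·4 + 7·3) = 49 − 57 = -8.

-8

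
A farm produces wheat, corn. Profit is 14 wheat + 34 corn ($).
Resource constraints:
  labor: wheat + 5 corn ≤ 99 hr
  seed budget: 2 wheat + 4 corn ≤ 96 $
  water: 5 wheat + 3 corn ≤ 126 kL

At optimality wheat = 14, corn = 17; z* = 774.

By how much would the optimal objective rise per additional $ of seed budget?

Check each constraint at x*: labor 99/99 (tight); seed budget 96/96 (tight); water 121/126 (slack 5).
Slack constraints have shadow price 0 (complementary slackness).
Dual feasibility on the basic columns requires 1·y_labor + 2·y_seed budget = 14, 5·y_labor + 4·y_seed budget = 34.
This yields shadow prices y_labor = 2, y_seed budget = 6.
Shadow price of seed budget = 6.

6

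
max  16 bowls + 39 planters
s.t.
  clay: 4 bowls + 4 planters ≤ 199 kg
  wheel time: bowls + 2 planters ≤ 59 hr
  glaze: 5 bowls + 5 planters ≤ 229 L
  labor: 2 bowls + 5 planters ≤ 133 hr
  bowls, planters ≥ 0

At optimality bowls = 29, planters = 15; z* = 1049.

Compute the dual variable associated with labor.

Binding: wheel time and labor. Non-binding: clay (23 unused), glaze (9 unused).
Since clay, glaze are not tight, their duals are 0.
From A_Bᵀ y = c: 1·y_wheel time + 2·y_labor = 16; 2·y_wheel time + 5·y_labor = 39.
→ y_wheel time = 2 and y_labor = 7.
Shadow price of labor = 7.

7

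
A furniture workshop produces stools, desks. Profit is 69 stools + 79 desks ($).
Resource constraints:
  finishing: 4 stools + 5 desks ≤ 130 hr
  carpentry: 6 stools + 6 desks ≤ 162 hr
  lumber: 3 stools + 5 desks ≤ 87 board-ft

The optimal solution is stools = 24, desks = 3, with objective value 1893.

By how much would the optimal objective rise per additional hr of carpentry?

Check each constraint at x*: finishing 111/130 (slack 19); carpentry 162/162 (tight); lumber 87/87 (tight).
Since finishing is not tight, its dual is 0.
Dual feasibility on the basic columns requires 6·y_carpentry + 3·y_lumber = 69, 6·y_carpentry + 5·y_lumber = 79.
Solving: y_carpentry = 9, y_lumber = 5.
Shadow price of carpentry = 9.

9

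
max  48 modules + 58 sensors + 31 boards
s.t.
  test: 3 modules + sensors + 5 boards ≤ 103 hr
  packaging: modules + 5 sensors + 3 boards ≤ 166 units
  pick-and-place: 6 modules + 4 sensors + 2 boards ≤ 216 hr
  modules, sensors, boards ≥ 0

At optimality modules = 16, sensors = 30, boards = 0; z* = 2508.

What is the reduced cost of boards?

-1

Binding: packaging and pick-and-place. Non-binding: test (25 unused).
Slack constraints have shadow price 0 (complementary slackness).
From A_Bᵀ y = c: 1·y_packaging + 6·y_pick-and-place = 48; 5·y_packaging + 4·y_pick-and-place = 58.
→ y_packaging = 6 and y_pick-and-place = 7.
Reduced cost of boards: c₃ − yᵀa₃ = 31 − (6·3 + 7·2) = 31 − 32 = -1.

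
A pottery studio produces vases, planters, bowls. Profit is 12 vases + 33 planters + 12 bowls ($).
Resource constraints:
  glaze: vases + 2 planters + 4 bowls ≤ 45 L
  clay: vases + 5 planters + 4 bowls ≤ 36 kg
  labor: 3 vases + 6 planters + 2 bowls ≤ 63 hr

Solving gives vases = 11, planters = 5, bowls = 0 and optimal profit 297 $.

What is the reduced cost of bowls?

-6

Binding: clay and labor. Non-binding: glaze (24 unused).
Slack constraints have shadow price 0 (complementary slackness).
Dual feasibility on the basic columns requires 1·y_clay + 3·y_labor = 12, 5·y_clay + 6·y_labor = 33.
Solving: y_clay = 3, y_labor = 3.
Reduced cost of bowls: c₃ − yᵀa₃ = 12 − (3·4 + 3·2) = 12 − 18 = -6.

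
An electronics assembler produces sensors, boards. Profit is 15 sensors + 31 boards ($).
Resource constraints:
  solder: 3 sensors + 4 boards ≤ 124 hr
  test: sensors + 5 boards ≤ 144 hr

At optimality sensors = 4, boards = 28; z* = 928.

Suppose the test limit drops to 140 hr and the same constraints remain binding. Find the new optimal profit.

916

Check each constraint at x*: solder 124/124 (tight); test 144/144 (tight).
Dual feasibility on the basic columns requires 3·y_solder + 1·y_test = 15, 4·y_solder + 5·y_test = 31.
Solving: y_solder = 4, y_test = 3.
Δz = y_test·Δb = 3 × (-4) = -12, so new z* = 928 − 12 = 916.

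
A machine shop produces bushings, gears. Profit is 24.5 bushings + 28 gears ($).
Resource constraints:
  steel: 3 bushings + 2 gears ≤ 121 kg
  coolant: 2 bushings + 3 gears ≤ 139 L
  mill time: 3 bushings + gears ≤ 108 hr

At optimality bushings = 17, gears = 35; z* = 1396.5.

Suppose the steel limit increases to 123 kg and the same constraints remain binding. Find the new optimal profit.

1403.5

At the optimum: steel uses 121 of 121 (binding); coolant uses 139 of 139 (binding); mill time uses 86 of 108 (slack = 22).
Slack constraints have shadow price 0 (complementary slackness).
From A_Bᵀ y = c: 3·y_steel + 2·y_coolant = 24.5; 2·y_steel + 3·y_coolant = 28.
→ y_steel = 3.5 and y_coolant = 7.
Δz = y_steel·Δb = 3.5 × (2) = 7, so new z* = 1396.5 + 7 = 1403.5.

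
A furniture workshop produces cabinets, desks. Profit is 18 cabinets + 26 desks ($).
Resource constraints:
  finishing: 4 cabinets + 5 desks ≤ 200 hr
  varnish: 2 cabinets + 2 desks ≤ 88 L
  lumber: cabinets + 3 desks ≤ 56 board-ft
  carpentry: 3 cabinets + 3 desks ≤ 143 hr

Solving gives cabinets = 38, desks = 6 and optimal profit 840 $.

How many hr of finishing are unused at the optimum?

18

finishing used = 4·38 + 5·6 = 182; slack = 200 − 182 = 18.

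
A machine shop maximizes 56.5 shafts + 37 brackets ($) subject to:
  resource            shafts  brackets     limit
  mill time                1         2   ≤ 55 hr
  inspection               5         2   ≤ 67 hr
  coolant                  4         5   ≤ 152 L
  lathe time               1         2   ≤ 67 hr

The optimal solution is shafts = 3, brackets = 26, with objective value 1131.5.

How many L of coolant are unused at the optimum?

10

coolant used = 4·3 + 5·26 = 142; slack = 152 − 142 = 10.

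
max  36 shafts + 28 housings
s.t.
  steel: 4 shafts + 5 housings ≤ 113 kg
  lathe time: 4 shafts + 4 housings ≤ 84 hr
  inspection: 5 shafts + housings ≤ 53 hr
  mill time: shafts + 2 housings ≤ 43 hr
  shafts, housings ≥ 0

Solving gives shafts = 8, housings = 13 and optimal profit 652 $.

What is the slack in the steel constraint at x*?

16

steel used = 4·8 + 5·13 = 97; slack = 113 − 97 = 16.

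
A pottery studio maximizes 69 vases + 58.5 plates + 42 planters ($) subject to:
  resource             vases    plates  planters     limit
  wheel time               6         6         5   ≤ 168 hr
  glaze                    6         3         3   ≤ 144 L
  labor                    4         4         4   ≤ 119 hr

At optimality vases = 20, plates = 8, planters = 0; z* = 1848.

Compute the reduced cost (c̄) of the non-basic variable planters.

At the optimum: wheel time uses 168 of 168 (binding); glaze uses 144 of 144 (binding); labor uses 112 of 119 (slack = 7).
Since labor is not tight, its dual is 0.
From A_Bᵀ y = c: 6·y_wheel time + 6·y_glaze = 69; 6·y_wheel time + 3·y_glaze = 58.5.
Solving: y_wheel time = 8, y_glaze = 3.5.
Reduced cost of planters: c₃ − yᵀa₃ = 42 − (8·5 + 3.5·3) = 42 − 50.5 = -8.5.

-8.5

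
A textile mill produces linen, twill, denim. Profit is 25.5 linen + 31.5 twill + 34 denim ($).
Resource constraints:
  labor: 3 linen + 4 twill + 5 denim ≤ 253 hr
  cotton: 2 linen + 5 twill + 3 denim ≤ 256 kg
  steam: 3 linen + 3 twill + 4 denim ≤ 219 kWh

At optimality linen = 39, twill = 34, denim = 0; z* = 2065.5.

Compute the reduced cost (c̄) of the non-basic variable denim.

At the optimum: labor uses 253 of 253 (binding); cotton uses 248 of 256 (slack = 8); steam uses 219 of 219 (binding).
Since cotton is not tight, its dual is 0.
The binding rows give the dual system: 3·y_labor + 3·y_steam = 25.5 and 4·y_labor + 3·y_steam = 31.5.
→ y_labor = 6 and y_steam = 2.5.
Reduced cost of denim: c₃ − yᵀa₃ = 34 − (6·5 + 2.5·4) = 34 − 40 = -6.

-6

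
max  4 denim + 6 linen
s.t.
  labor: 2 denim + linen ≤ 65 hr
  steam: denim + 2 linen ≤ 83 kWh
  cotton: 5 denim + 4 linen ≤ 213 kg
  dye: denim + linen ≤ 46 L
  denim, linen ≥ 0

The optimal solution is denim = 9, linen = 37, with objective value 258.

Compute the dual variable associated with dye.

2

At the optimum: labor uses 55 of 65 (slack = 10); steam uses 83 of 83 (binding); cotton uses 193 of 213 (slack = 20); dye uses 46 of 46 (binding).
Since labor, cotton are not tight, their duals are 0.
The binding rows give the dual system: 1·y_steam + 1·y_dye = 4 and 2·y_steam + 1·y_dye = 6.
This yields shadow prices y_steam = 2, y_dye = 2.
Shadow price of dye = 2.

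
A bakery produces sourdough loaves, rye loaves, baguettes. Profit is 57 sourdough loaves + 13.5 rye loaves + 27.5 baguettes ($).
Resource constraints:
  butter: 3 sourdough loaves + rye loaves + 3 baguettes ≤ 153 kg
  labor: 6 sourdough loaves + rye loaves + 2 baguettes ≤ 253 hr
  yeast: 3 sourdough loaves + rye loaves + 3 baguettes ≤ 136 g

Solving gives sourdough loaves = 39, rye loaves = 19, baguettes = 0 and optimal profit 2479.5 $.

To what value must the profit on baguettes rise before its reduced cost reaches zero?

35

Check each constraint at x*: butter 136/153 (slack 17); labor 253/253 (tight); yeast 136/136 (tight).
By complementary slackness, y = 0 for the non-binding constraint.
From A_Bᵀ y = c: 6·y_labor + 3·y_yeast = 57; 1·y_labor + 1·y_yeast = 13.5.
This yields shadow prices y_labor = 5.5, y_yeast = 8.
baguettes enters the basis when its profit ≥ yᵀa₃ = 5.5·2 + 8·3 = 35.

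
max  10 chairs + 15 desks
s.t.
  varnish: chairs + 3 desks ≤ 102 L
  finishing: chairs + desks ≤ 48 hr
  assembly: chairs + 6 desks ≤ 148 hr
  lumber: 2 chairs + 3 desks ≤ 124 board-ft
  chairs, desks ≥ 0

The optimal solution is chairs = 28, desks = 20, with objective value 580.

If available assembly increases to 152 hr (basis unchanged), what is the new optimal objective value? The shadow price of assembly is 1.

584

Δb = 4, so new z* = 580 + (1)·(4) = 580 + 4 = 584.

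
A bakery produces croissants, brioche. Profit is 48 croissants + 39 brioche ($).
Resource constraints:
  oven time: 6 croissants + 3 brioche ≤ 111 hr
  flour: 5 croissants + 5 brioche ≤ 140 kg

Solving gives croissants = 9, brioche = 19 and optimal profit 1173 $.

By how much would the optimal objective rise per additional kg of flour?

Check each constraint at x*: oven time 111/111 (tight); flour 140/140 (tight).
From A_Bᵀ y = c: 6·y_oven time + 5·y_flour = 48; 3·y_oven time + 5·y_flour = 39.
→ y_oven time = 3 and y_flour = 6.
Shadow price of flour = 6.

6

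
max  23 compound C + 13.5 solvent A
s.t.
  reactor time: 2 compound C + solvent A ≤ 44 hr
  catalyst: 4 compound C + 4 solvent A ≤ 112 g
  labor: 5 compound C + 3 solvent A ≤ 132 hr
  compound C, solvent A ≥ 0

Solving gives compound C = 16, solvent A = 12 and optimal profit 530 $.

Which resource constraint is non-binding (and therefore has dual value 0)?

reactor time: 44/44 (binding)
catalyst: 112/112 (binding)
labor: 116/132 (slack 16)
By complementary slackness, a constraint with positive slack has shadow price 0 → labor.

labor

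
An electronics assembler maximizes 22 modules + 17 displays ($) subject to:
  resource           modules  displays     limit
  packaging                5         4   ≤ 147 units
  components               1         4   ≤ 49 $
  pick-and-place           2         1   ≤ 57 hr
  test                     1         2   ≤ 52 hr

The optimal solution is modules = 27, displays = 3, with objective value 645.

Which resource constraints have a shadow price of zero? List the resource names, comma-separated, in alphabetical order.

packaging: 147/147 (binding)
components: 39/49 (slack 10)
pick-and-place: 57/57 (binding)
test: 33/52 (slack 19)
By complementary slackness, a constraint with positive slack has shadow price 0 → components, test.

components, test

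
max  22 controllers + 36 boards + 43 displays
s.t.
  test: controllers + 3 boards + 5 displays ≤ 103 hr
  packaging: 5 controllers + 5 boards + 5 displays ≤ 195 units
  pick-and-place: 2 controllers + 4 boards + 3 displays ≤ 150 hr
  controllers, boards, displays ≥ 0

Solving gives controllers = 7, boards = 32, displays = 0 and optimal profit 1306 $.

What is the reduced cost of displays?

At the optimum: test uses 103 of 103 (binding); packaging uses 195 of 195 (binding); pick-and-place uses 142 of 150 (slack = 8).
Slack constraints have shadow price 0 (complementary slackness).
The binding rows give the dual system: 1·y_test + 5·y_packaging = 22 and 3·y_test + 5·y_packaging = 36.
Solving: y_test = 7, y_packaging = 3.
Reduced cost of displays: c₃ − yᵀa₃ = 43 − (7·5 + 3·5) = 43 − 50 = -7.

-7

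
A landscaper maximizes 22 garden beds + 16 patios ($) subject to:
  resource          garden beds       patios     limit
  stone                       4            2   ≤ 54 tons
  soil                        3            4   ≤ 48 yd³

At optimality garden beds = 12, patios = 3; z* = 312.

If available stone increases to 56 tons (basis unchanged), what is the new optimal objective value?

At the optimum: stone uses 54 of 54 (binding); soil uses 48 of 48 (binding).
From A_Bᵀ y = c: 4·y_stone + 3·y_soil = 22; 2·y_stone + 4·y_soil = 16.
This yields shadow prices y_stone = 4, y_soil = 2.
Δz = y_stone·Δb = 4 × (2) = 8, so new z* = 312 + 8 = 320.

320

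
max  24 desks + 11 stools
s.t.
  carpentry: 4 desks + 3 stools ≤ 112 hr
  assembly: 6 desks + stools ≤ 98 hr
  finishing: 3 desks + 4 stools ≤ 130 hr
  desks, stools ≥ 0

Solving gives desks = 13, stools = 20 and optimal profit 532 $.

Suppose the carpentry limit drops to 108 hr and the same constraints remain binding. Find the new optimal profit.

520

Binding: carpentry and assembly. Non-binding: finishing (11 unused).
Slack constraints have shadow price 0 (complementary slackness).
Dual feasibility on the basic columns requires 4·y_carpentry + 6·y_assembly = 24, 3·y_carpentry + 1·y_assembly = 11.
This yields shadow prices y_carpentry = 3, y_assembly = 2.
Δz = y_carpentry·Δb = 3 × (-4) = -12, so new z* = 532 − 12 = 520.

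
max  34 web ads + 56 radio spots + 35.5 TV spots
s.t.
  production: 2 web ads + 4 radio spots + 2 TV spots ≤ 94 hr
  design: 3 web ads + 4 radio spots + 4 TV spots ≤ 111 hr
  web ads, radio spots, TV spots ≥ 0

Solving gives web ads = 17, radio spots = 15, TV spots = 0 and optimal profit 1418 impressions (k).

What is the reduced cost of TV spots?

Both production and design are binding at x*.
Dual feasibility on the basic columns requires 2·y_production + 3·y_design = 34, 4·y_production + 4·y_design = 56.
→ y_production = 8 and y_design = 6.
Reduced cost of TV spots: c₃ − yᵀa₃ = 35.5 − (8·2 + 6·4) = 35.5 − 40 = -4.5.

-4.5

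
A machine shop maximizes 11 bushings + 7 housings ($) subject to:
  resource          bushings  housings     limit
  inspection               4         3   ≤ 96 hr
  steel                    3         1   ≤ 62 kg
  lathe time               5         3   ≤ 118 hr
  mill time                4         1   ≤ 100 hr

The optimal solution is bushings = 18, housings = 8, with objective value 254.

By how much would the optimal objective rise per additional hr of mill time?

Binding: inspection and steel. Non-binding: lathe time (4 unused), mill time (20 unused).
By complementary slackness, y = 0 for the non-binding constraints.
From A_Bᵀ y = c: 4·y_inspection + 3·y_steel = 11; 3·y_inspection + 1·y_steel = 7.
Solving: y_inspection = 2, y_steel = 1.
Shadow price of mill time = 0.

0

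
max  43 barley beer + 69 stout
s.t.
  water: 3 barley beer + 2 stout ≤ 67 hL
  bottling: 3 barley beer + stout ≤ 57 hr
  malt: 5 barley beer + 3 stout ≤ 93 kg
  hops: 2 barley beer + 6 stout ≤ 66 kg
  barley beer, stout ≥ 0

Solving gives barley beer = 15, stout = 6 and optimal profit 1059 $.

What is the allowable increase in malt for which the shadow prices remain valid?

Binding constraints: malt, hops. The basis is B = [[5,3],[2,6]] with det 24.
Per unit increase in malt, x* moves by d = (0.25, -0.0833).
The basis stays optimal until bottling becomes binding; allowable increase = 9 kg.

9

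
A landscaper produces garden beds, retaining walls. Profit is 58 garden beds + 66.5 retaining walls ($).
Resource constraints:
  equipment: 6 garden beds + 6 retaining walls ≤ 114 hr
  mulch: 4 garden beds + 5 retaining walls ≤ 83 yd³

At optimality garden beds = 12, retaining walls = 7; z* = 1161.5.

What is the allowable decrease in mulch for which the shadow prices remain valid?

Binding constraints: equipment, mulch. The basis is B = [[6,6],[4,5]] with det 6.
Per unit decrease in mulch, x* moves by d = (1, -1).
The basis stays optimal until retaining walls reaches 0; allowable decrease = 7 yd³.

7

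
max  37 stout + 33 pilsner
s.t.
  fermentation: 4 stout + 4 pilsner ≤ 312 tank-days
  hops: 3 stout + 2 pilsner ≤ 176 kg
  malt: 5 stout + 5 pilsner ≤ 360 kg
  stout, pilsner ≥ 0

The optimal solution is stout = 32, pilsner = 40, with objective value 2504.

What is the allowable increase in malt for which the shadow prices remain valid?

Binding constraints: hops, malt. The basis is B = [[3,2],[5,5]] with det 5.
Per unit increase in malt, x* moves by d = (-0.4, 0.6).
The basis stays optimal until fermentation becomes binding; allowable increase = 30 kg.

30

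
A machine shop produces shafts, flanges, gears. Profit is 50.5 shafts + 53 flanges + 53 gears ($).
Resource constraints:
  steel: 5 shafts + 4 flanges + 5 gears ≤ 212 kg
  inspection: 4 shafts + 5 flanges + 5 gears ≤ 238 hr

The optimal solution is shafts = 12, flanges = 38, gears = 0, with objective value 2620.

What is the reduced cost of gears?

-4.5

Both steel and inspection are binding at x*.
Dual feasibility on the basic columns requires 5·y_steel + 4·y_inspection = 50.5, 4·y_steel + 5·y_inspection = 53.
This yields shadow prices y_steel = 4.5, y_inspection = 7.
Reduced cost of gears: c₃ − yᵀa₃ = 53 − (4.5·5 + 7·5) = 53 − 57.5 = -4.5.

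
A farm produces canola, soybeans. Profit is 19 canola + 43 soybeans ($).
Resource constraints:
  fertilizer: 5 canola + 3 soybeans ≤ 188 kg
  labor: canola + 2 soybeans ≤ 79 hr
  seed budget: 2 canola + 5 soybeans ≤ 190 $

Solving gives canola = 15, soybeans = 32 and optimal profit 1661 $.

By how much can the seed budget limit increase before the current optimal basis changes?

7.5

Binding constraints: labor, seed budget. The basis is B = [[1,2],[2,5]] with det 1.
Per unit increase in seed budget, x* moves by d = (-2, 1).
The basis stays optimal until canola reaches 0; allowable increase = 7.5 $.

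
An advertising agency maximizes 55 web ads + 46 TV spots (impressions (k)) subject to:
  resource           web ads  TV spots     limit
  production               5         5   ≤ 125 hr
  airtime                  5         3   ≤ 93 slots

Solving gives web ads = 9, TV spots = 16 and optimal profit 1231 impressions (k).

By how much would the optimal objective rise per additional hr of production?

6.5

Both production and airtime are binding at x*.
The binding rows give the dual system: 5·y_production + 5·y_airtime = 55 and 5·y_production + 3·y_airtime = 46.
This yields shadow prices y_production = 6.5, y_airtime = 4.5.
Shadow price of production = 6.5.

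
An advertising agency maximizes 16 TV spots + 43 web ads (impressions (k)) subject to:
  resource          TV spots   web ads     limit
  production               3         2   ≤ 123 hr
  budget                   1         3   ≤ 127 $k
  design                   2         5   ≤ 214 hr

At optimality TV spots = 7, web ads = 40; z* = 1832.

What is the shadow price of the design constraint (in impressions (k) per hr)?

5

Binding: budget and design. Non-binding: production (22 unused).
Slack constraints have shadow price 0 (complementary slackness).
Dual feasibility on the basic columns requires 1·y_budget + 2·y_design = 16, 3·y_budget + 5·y_design = 43.
Solving: y_budget = 6, y_design = 5.
Shadow price of design = 5.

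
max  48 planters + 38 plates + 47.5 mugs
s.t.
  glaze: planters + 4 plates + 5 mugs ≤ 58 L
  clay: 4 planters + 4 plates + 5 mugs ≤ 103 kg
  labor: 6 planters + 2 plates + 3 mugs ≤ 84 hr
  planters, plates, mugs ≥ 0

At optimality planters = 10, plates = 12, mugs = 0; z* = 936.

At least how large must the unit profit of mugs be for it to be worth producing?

51

Check each constraint at x*: glaze 58/58 (tight); clay 88/103 (slack 15); labor 84/84 (tight).
By complementary slackness, y = 0 for the non-binding constraint.
From A_Bᵀ y = c: 1·y_glaze + 6·y_labor = 48; 4·y_glaze + 2·y_labor = 38.
This yields shadow prices y_glaze = 6, y_labor = 7.
mugs enters the basis when its profit ≥ yᵀa₃ = 6·5 + 7·3 = 51.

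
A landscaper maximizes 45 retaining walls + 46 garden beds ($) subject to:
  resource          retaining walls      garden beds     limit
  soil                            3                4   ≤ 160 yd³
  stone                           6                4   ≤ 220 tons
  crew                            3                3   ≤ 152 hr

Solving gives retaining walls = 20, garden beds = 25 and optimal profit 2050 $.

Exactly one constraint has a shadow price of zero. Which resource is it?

soil: 160/160 (binding)
stone: 220/220 (binding)
crew: 135/152 (slack 17)
By complementary slackness, a constraint with positive slack has shadow price 0 → crew.

crew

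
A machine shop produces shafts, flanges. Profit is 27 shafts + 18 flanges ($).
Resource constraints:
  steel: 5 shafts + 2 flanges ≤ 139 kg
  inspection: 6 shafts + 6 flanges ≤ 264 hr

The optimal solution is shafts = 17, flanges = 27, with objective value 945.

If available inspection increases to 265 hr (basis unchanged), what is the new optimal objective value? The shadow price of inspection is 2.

Δb = 1, so new z* = 945 + (2)·(1) = 945 + 2 = 947.

947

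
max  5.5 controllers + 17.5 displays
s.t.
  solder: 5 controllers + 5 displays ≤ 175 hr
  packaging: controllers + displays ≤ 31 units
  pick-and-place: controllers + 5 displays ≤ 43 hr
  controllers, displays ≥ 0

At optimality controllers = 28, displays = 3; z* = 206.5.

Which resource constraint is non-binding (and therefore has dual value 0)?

solder: 155/175 (slack 20)
packaging: 31/31 (binding)
pick-and-place: 43/43 (binding)
By complementary slackness, a constraint with positive slack has shadow price 0 → solder.

solder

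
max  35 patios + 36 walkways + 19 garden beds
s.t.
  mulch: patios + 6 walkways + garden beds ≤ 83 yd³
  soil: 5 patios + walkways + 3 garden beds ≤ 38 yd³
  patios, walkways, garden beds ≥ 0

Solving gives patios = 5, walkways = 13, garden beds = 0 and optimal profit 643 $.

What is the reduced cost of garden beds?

-4

Both mulch and soil are binding at x*.
From A_Bᵀ y = c: 1·y_mulch + 5·y_soil = 35; 6·y_mulch + 1·y_soil = 36.
Solving: y_mulch = 5, y_soil = 6.
Reduced cost of garden beds: c₃ − yᵀa₃ = 19 − (5·1 + 6·3) = 19 − 23 = -4.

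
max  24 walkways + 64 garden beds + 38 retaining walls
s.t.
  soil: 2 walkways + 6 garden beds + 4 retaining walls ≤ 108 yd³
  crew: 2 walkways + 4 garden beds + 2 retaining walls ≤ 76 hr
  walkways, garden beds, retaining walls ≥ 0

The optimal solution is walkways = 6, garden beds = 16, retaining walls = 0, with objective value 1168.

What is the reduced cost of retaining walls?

-2

Both soil and crew are binding at x*.
From A_Bᵀ y = c: 2·y_soil + 2·y_crew = 24; 6·y_soil + 4·y_crew = 64.
Solving: y_soil = 8, y_crew = 4.
Reduced cost of retaining walls: c₃ − yᵀa₃ = 38 − (8·4 + 4·2) = 38 − 40 = -2.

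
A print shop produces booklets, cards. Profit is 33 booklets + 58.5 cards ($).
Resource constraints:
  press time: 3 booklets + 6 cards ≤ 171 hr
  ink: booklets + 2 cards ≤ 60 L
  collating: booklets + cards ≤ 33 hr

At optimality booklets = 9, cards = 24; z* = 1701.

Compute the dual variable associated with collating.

Check each constraint at x*: press time 171/171 (tight); ink 57/60 (slack 3); collating 33/33 (tight).
Since ink is not tight, its dual is 0.
Dual feasibility on the basic columns requires 3·y_press time + 1·y_collating = 33, 6·y_press time + 1·y_collating = 58.5.
→ y_press time = 8.5 and y_collating = 7.5.
Shadow price of collating = 7.5.

7.5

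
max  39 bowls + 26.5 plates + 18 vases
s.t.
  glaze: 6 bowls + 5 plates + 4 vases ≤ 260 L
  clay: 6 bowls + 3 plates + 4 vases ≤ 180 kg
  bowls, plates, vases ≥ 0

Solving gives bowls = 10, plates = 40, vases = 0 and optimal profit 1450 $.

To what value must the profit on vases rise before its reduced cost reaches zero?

26

At the optimum: glaze uses 260 of 260 (binding); clay uses 180 of 180 (binding).
The binding rows give the dual system: 6·y_glaze + 6·y_clay = 39 and 5·y_glaze + 3·y_clay = 26.5.
Solving: y_glaze = 3.5, y_clay = 3.
vases enters the basis when its profit ≥ yᵀa₃ = 3.5·4 + 3·4 = 26.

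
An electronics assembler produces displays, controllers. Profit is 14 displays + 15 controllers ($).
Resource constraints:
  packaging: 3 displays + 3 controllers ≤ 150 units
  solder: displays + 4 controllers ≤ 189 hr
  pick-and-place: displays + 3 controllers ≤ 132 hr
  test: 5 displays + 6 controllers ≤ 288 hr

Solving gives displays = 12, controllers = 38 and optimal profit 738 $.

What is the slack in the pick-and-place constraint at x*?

pick-and-place used = 1·12 + 3·38 = 126; slack = 132 − 126 = 6.

6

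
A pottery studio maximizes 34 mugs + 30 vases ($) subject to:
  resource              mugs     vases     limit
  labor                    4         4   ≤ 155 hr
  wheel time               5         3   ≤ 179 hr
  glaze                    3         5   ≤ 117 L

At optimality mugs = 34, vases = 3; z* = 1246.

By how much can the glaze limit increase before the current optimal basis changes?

Binding constraints: wheel time, glaze. The basis is B = [[5,3],[3,5]] with det 16.
Per unit increase in glaze, x* moves by d = (-0.1875, 0.3125).
The basis stays optimal until labor becomes binding; allowable increase = 14 L.

14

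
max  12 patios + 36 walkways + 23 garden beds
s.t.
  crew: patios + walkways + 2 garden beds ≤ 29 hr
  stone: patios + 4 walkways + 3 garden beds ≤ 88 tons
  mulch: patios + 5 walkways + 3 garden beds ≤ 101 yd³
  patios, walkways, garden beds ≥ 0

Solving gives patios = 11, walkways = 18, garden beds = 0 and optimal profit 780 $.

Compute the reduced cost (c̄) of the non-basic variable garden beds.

-7

Binding: crew and mulch. Non-binding: stone (5 unused).
By complementary slackness, y = 0 for the non-binding constraint.
From A_Bᵀ y = c: 1·y_crew + 1·y_mulch = 12; 1·y_crew + 5·y_mulch = 36.
Solving: y_crew = 6, y_mulch = 6.
Reduced cost of garden beds: c₃ − yᵀa₃ = 23 − (6·2 + 6·3) = 23 − 30 = -7.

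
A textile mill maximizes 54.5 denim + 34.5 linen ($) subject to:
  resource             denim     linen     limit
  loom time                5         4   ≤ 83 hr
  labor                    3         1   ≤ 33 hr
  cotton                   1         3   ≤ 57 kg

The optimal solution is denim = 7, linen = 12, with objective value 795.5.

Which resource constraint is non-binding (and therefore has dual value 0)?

cotton

loom time: 83/83 (binding)
labor: 33/33 (binding)
cotton: 43/57 (slack 14)
By complementary slackness, a constraint with positive slack has shadow price 0 → cotton.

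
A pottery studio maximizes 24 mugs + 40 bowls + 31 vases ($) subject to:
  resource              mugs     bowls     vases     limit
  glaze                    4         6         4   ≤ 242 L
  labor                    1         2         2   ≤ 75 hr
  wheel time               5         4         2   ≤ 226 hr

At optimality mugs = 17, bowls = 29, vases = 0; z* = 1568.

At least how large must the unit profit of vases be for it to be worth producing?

32

At the optimum: glaze uses 242 of 242 (binding); labor uses 75 of 75 (binding); wheel time uses 201 of 226 (slack = 25).
Since wheel time is not tight, its dual is 0.
Dual feasibility on the basic columns requires 4·y_glaze + 1·y_labor = 24, 6·y_glaze + 2·y_labor = 40.
This yields shadow prices y_glaze = 4, y_labor = 8.
vases enters the basis when its profit ≥ yᵀa₃ = 4·4 + 8·2 = 32.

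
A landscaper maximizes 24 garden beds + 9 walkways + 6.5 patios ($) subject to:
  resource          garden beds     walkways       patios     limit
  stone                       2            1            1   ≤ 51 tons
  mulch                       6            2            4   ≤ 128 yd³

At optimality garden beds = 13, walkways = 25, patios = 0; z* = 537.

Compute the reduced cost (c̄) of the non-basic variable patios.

Check each constraint at x*: stone 51/51 (tight); mulch 128/128 (tight).
From A_Bᵀ y = c: 2·y_stone + 6·y_mulch = 24; 1·y_stone + 2·y_mulch = 9.
Solving: y_stone = 3, y_mulch = 3.
Reduced cost of patios: c₃ − yᵀa₃ = 6.5 − (3·1 + 3·4) = 6.5 − 15 = -8.5.

-8.5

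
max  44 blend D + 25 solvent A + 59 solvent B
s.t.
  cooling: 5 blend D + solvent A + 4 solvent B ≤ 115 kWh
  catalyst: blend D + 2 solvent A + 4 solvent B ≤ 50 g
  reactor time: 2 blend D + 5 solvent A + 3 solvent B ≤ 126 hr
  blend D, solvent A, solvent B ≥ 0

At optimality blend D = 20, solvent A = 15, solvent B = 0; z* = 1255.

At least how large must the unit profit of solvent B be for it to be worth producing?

64

Binding: cooling and catalyst. Non-binding: reactor time (11 unused).
By complementary slackness, y = 0 for the non-binding constraint.
The binding rows give the dual system: 5·y_cooling + 1·y_catalyst = 44 and 1·y_cooling + 2·y_catalyst = 25.
Solving: y_cooling = 7, y_catalyst = 9.
solvent B enters the basis when its profit ≥ yᵀa₃ = 7·4 + 9·4 = 64.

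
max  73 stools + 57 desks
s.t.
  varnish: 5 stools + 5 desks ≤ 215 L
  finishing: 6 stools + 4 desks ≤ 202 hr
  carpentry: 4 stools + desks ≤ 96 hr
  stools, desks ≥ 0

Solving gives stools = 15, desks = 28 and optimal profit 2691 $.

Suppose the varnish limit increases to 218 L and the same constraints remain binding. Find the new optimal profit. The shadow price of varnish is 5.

2706

Δb = 3, so new z* = 2691 + (5)·(3) = 2691 + 15 = 2706.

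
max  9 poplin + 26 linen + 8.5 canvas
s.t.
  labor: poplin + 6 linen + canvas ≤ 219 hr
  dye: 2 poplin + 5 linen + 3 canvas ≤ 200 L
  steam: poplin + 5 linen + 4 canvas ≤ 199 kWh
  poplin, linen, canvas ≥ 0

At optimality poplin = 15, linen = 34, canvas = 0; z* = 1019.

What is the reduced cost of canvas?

At the optimum: labor uses 219 of 219 (binding); dye uses 200 of 200 (binding); steam uses 185 of 199 (slack = 14).
Slack constraints have shadow price 0 (complementary slackness).
The binding rows give the dual system: 1·y_labor + 2·y_dye = 9 and 6·y_labor + 5·y_dye = 26.
This yields shadow prices y_labor = 1, y_dye = 4.
Reduced cost of canvas: c₃ − yᵀa₃ = 8.5 − (1·1 + 4·3) = 8.5 − 13 = -4.5.

-4.5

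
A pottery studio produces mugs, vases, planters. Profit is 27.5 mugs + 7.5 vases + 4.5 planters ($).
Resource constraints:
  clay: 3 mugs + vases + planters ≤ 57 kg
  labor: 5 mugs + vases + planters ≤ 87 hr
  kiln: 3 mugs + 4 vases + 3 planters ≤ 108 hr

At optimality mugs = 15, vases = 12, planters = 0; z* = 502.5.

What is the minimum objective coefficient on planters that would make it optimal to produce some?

7.5

At the optimum: clay uses 57 of 57 (binding); labor uses 87 of 87 (binding); kiln uses 93 of 108 (slack = 15).
Since kiln is not tight, its dual is 0.
The binding rows give the dual system: 3·y_clay + 5·y_labor = 27.5 and 1·y_clay + 1·y_labor = 7.5.
This yields shadow prices y_clay = 5, y_labor = 2.5.
planters enters the basis when its profit ≥ yᵀa₃ = 5·1 + 2.5·1 = 7.5.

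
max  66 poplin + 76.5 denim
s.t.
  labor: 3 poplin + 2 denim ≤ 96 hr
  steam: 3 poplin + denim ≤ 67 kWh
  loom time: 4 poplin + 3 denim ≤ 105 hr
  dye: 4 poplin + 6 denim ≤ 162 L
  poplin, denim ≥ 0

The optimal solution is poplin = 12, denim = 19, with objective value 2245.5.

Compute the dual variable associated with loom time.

Binding: loom time and dye. Non-binding: labor (22 unused), steam (12 unused).
Slack constraints have shadow price 0 (complementary slackness).
Dual feasibility on the basic columns requires 4·y_loom time + 4·y_dye = 66, 3·y_loom time + 6·y_dye = 76.5.
Solving: y_loom time = 7.5, y_dye = 9.
Shadow price of loom time = 7.5.

7.5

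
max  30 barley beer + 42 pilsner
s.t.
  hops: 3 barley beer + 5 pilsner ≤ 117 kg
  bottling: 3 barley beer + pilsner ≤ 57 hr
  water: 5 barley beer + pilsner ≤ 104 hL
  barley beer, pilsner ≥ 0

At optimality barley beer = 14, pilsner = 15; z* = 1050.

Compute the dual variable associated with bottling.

Binding: hops and bottling. Non-binding: water (19 unused).
By complementary slackness, y = 0 for the non-binding constraint.
Dual feasibility on the basic columns requires 3·y_hops + 3·y_bottling = 30, 5·y_hops + 1·y_bottling = 42.
→ y_hops = 8 and y_bottling = 2.
Shadow price of bottling = 2.

2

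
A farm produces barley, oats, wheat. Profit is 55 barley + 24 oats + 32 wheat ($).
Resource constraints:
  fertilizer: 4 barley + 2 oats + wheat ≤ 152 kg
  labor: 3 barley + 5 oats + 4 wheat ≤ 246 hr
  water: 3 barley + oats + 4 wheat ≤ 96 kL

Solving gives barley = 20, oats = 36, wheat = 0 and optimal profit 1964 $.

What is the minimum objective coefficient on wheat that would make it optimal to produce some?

Check each constraint at x*: fertilizer 152/152 (tight); labor 240/246 (slack 6); water 96/96 (tight).
By complementary slackness, y = 0 for the non-binding constraint.
From A_Bᵀ y = c: 4·y_fertilizer + 3·y_water = 55; 2·y_fertilizer + 1·y_water = 24.
Solving: y_fertilizer = 8.5, y_water = 7.
wheat enters the basis when its profit ≥ yᵀa₃ = 8.5·1 + 7·4 = 36.5.

36.5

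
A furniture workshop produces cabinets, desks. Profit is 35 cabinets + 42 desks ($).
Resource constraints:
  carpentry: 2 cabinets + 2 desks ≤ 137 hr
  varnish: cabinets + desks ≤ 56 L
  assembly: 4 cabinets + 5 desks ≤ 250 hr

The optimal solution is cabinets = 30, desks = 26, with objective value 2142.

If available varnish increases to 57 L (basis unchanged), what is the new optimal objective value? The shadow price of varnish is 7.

2149

Δb = 1, so new z* = 2142 + (7)·(1) = 2142 + 7 = 2149.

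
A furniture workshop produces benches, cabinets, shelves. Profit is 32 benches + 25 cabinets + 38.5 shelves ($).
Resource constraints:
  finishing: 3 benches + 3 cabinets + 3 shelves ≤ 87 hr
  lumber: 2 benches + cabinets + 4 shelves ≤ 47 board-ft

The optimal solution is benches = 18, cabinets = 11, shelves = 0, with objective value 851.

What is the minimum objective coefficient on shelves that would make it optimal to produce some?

46

At the optimum: finishing uses 87 of 87 (binding); lumber uses 47 of 47 (binding).
The binding rows give the dual system: 3·y_finishing + 2·y_lumber = 32 and 3·y_finishing + 1·y_lumber = 25.
Solving: y_finishing = 6, y_lumber = 7.
shelves enters the basis when its profit ≥ yᵀa₃ = 6·3 + 7·4 = 46.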